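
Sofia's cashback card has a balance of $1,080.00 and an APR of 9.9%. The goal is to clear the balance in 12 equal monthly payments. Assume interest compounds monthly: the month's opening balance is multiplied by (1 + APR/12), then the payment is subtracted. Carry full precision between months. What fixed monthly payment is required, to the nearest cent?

$94.90

Monthly rate r = 9.9%/12 = 0.825% = 0.00825.
Level-payment amortization: P = B₀·r / (1 − (1+r)^(−n)) = 1080.00·0.00825 / (1 − 1.00825^(−12)).
Denominator 1 − (1+r)^(−12) = 0.0938893564.
P = 8.91 / 0.0938893564 ≈ 94.90.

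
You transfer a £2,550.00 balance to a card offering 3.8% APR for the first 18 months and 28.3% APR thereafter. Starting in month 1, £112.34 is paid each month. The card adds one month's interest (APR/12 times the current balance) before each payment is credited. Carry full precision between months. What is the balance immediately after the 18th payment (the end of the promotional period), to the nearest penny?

Promo months 1–18 at r₀ = 3.8%/12 = 0.00316667; months 19+ at r₁ = 28.3%/12 = 0.0235833.
After month 18: iterate B ← B·(1+r₀) − £112.34 for 18 months → £621.85.

£621.85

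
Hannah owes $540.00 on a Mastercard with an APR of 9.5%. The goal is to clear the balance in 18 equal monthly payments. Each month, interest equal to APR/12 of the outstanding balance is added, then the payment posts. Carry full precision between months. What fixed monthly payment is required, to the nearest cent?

$32.31

Monthly rate r = 9.5%/12 = 0.791667% = 0.00791667.
Level-payment amortization: P = B₀·r / (1 − (1+r)^(−n)) = 540.00·0.00791667 / (1 − 1.00792^(−18)).
Denominator 1 − (1+r)^(−18) = 0.132325728.
P = 4.275 / 0.132325728 ≈ 32.31.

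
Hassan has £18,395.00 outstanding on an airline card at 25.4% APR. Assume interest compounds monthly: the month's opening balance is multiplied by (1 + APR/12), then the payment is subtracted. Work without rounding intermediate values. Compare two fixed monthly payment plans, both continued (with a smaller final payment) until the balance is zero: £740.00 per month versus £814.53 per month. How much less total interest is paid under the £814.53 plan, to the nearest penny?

£1,106.89

Monthly rate r = 25.4%/12 = 2.11667% = 0.0211667.
At £740.00/mo: n = ⌈−ln(1 − rB₀/P)/ln(1+r)⌉ = 36 payments (last £488.96); total interest = total paid − £18,395.00 = £7,993.96.
At £814.53/mo: 32 payments (last £31.64); total interest £6,887.07.
Interest saved = £7,993.96 − £6,887.07 = £1,106.89.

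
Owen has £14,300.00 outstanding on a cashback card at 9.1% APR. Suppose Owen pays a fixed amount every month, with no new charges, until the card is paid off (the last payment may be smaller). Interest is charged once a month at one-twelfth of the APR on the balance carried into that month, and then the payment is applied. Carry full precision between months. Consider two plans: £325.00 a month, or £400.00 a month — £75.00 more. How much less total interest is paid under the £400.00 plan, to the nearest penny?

Monthly rate r = 9.1%/12 = 0.758333% = 0.00758333.
At £325.00/mo: n = ⌈−ln(1 − rB₀/P)/ln(1+r)⌉ = 54 payments (last £239.63); total interest = total paid − £14,300.00 = £3,164.63.
At £400.00/mo: 42 payments (last £343.32); total interest £2,443.32.
Interest saved = £3,164.63 − £2,443.32 = £721.31.

£721.31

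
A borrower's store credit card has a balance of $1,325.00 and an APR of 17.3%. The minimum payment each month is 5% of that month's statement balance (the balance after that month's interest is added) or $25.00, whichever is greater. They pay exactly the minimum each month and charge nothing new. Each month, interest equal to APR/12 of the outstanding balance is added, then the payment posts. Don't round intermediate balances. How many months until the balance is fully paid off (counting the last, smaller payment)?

51 months

Monthly rate r = 17.3%/12 = 1.44167% = 0.0144167.
While 5% of the post-interest balance exceeds $25.00, each month B ← (B·(1+r))·(1 − 0.05), i.e. B shrinks by the factor (1+r)·0.95 = 0.9637.
This holds for months 1–27. Entering month 28 the balance is $488.20; 5% of the post-interest balance is now below $25.00, so the flat $25.00 minimum applies from here.
From month 28 a fixed $25.00 at rate r clears $488.20 in 24 more payments. Total: 27 + 24 = 51 months.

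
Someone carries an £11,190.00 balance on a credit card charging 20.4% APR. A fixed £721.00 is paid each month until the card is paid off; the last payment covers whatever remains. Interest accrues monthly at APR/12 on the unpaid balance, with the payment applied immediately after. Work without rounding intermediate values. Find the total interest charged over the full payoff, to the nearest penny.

Monthly rate r = 20.4%/12 = 1.7% = 0.017.
Payoff takes n = ⌈−ln(1 − rB₀/P)/ln(1+r)⌉ = ⌈18.171⌉ = 19 payments; the last is £124.14.
Total paid = 18·£721.00 + £124.14 = £13,102.14.
Total interest = total paid − principal = £13,102.14 − £11,190.00 = £1,912.14.

£1,912.14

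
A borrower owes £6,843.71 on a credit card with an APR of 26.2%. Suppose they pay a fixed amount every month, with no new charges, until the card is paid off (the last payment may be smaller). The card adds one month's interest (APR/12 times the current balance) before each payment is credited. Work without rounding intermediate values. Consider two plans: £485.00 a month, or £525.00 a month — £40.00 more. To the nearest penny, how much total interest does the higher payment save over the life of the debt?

Monthly rate r = 26.2%/12 = 2.18333% = 0.0218333.
At £485.00/mo: n = ⌈−ln(1 − rB₀/P)/ln(1+r)⌉ = 18 payments (last £25.38); total interest = total paid − £6,843.71 = £1,426.67.
At £525.00/mo: 16 payments (last £267.67); total interest £1,298.96.
Interest saved = £1,426.67 − £1,298.96 = £127.71.

£127.71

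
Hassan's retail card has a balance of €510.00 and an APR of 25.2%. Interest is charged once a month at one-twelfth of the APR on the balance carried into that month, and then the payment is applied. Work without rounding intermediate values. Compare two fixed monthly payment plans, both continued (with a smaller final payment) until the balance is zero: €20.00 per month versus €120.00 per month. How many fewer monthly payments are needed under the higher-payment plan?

32 fewer payments

Monthly rate r = 25.2%/12 = 2.1% = 0.021.
At €20.00/mo: n = ⌈−ln(1 − rB₀/P)/ln(1+r)⌉ = 37 payments (last €17.94); total interest = total paid − €510.00 = €227.94.
At €120.00/mo: 5 payments (last €60.11); total interest €30.11.
Payments saved = 37 − 5 = 32.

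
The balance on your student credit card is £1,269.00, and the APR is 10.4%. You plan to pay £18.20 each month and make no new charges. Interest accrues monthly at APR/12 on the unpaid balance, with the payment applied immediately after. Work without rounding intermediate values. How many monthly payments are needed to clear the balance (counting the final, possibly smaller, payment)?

Monthly rate r = 10.4%/12 = 0.866667% = 0.00866667.
Recurrence: B ← B·(1+r) − £18.20.
Month 1: interest £11.00; balance after payment £1,261.80.
Month 2: interest £10.94; balance after payment £1,254.53.
Closed form: n = −ln(1 − rB₀/P)/ln(1+r) = −ln(0.39571)/ln(1.00867) ≈ 107.432, so the balance reaches zero during payment 108.

108 payments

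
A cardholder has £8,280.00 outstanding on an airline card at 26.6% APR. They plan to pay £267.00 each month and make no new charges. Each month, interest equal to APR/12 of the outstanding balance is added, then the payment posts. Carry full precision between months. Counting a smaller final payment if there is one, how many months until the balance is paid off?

54 payments

Monthly rate r = 26.6%/12 = 2.21667% = 0.0221667.
Recurrence: B ← B·(1+r) − £267.00.
Month 1: interest £183.54; balance after payment £8,196.54.
Month 2: interest £181.69; balance after payment £8,111.23.
Closed form: n = −ln(1 − rB₀/P)/ln(1+r) = −ln(0.31258)/ln(1.02217) ≈ 53.040, so the balance reaches zero during payment 54.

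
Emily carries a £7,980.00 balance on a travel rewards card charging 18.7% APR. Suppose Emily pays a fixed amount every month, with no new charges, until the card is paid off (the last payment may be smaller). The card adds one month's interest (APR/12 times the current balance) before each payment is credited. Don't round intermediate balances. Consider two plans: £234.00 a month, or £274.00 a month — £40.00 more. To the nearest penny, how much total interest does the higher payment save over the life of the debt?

£753.67

Monthly rate r = 18.7%/12 = 1.55833% = 0.0155833.
At £234.00/mo: n = ⌈−ln(1 − rB₀/P)/ln(1+r)⌉ = 50 payments (last £5.77); total interest = total paid − £7,980.00 = £3,491.77.
At £274.00/mo: 40 payments (last £32.10); total interest £2,738.10.
Interest saved = £3,491.77 − £2,738.10 = £753.67.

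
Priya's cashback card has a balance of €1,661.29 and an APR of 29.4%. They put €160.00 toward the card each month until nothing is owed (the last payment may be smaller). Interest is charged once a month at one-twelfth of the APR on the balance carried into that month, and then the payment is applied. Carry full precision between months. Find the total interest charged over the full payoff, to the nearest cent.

Monthly rate r = 29.4%/12 = 2.45% = 0.0245.
Payoff takes n = ⌈−ln(1 − rB₀/P)/ln(1+r)⌉ = ⌈12.128⌉ = 13 payments; the last is €20.64.
Total paid = 12·€160.00 + €20.64 = €1,940.64.
Total interest = total paid − principal = €1,940.64 − €1,661.29 = €279.35.

€279.35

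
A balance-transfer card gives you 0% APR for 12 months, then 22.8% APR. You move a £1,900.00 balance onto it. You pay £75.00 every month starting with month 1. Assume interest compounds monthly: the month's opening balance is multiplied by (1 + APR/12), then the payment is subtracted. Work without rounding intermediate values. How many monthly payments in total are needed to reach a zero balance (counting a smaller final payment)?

Promo months 1–12 at r₀ = 0%/12 = 0; months 13+ at r₁ = 22.8%/12 = 0.019.
After month 12 (no interest yet): B = £1,900.00 − 12·£75.00 = £1,000.00.
Then at r₁ with £75.00/mo: n₂ = −ln(1 − r₁·B/P)/ln(1+r₁) ≈ 15.52 → 16 more payments.

28 payments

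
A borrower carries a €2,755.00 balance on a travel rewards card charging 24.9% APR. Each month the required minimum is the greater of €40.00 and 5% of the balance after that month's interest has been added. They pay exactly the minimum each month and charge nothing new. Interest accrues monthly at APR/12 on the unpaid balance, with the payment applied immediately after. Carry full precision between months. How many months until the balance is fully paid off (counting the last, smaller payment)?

Monthly rate r = 24.9%/12 = 2.075% = 0.02075.
While 5% of the post-interest balance exceeds €40.00, each month B ← (B·(1+r))·(1 − 0.05), i.e. B shrinks by the factor (1+r)·0.95 = 0.96971.
This holds for months 1–41. Entering month 42 the balance is €780.70; 5% of the post-interest balance is now below €40.00, so the flat €40.00 minimum applies from here.
From month 42 a fixed €40.00 at rate r clears €780.70 in 26 more payments. Total: 41 + 26 = 67 months.

67 months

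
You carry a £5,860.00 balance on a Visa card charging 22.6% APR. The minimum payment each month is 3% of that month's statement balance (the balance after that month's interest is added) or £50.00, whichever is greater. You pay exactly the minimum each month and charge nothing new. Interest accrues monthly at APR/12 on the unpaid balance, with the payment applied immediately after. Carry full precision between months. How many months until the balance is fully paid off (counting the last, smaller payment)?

160 months

Monthly rate r = 22.6%/12 = 1.88333% = 0.0188333.
While 3% of the post-interest balance exceeds £50.00, each month B ← (B·(1+r))·(1 − 0.03), i.e. B shrinks by the factor (1+r)·0.97 = 0.98827.
This holds for months 1–109. Entering month 110 the balance is £1,619.05; 3% of the post-interest balance is now below £50.00, so the flat £50.00 minimum applies from here.
From month 110 a fixed £50.00 at rate r clears £1,619.05 in 51 more payments. Total: 109 + 51 = 160 months.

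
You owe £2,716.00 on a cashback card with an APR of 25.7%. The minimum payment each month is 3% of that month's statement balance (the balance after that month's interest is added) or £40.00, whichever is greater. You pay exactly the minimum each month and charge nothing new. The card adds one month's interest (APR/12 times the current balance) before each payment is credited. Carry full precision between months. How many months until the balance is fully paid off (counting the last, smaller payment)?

Monthly rate r = 25.7%/12 = 2.14167% = 0.0214167.
While 3% of the post-interest balance exceeds £40.00, each month B ← (B·(1+r))·(1 − 0.03), i.e. B shrinks by the factor (1+r)·0.97 = 0.99077.
This holds for months 1–80. Entering month 81 the balance is £1,293.91; 3% of the post-interest balance is now below £40.00, so the flat £40.00 minimum applies from here.
From month 81 a fixed £40.00 at rate r clears £1,293.91 in 56 more payments. Total: 80 + 56 = 136 months.

136 months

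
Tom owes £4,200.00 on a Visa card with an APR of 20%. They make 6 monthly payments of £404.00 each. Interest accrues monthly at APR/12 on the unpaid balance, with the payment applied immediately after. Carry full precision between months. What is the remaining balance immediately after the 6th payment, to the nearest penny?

Monthly rate r = 20%/12 = 1.66667% = 0.0166667.
Each month: B ← B·(1+r) − £404.00.
Month 1: interest £70.00; balance after payment £3,866.00.
Month 2: interest £64.43; balance after payment £3,526.43.
Month 3: interest £58.77; balance after payment £3,181.21.
Month 4: interest £53.02; balance after payment £2,830.23.
Month 5: interest £47.17; balance after payment £2,473.40.
Month 6: interest £41.22; balance after payment £2,110.62.

£2,110.62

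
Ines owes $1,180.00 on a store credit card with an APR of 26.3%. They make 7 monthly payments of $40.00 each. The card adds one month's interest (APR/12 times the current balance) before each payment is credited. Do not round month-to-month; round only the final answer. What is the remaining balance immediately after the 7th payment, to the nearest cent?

Monthly rate r = 26.3%/12 = 2.19167% = 0.0219167.
Each month: B ← B·(1+r) − $40.00.
Month 1: interest $25.86; balance after payment $1,165.86.
Month 2: interest $25.55; balance after payment $1,151.41.
Month 3: interest $25.24; balance after payment $1,136.65.
Month 4: interest $24.91; balance after payment $1,121.56.
Month 5: interest $24.58; balance after payment $1,106.14.
Month 6: interest $24.24; balance after payment $1,090.38.
Month 7: interest $23.90; balance after payment $1,074.28.

$1,074.28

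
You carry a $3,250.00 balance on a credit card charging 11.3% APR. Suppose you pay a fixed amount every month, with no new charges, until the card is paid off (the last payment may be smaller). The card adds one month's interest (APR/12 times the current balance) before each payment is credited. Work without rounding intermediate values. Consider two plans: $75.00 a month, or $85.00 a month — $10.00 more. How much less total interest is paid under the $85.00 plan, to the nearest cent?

$147.67

Monthly rate r = 11.3%/12 = 0.941667% = 0.00941667.
At $75.00/mo: n = ⌈−ln(1 − rB₀/P)/ln(1+r)⌉ = 56 payments (last $70.83); total interest = total paid − $3,250.00 = $945.83.
At $85.00/mo: 48 payments (last $53.16); total interest $798.16.
Interest saved = $945.83 − $798.16 = $147.67.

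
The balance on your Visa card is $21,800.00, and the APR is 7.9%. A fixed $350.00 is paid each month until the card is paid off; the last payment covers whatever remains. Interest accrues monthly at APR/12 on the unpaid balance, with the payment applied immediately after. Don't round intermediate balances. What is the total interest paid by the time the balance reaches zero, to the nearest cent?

Monthly rate r = 7.9%/12 = 0.658333% = 0.00658333.
Payoff takes n = ⌈−ln(1 − rB₀/P)/ln(1+r)⌉ = ⌈80.423⌉ = 81 payments; the last is $148.18.
Total paid = 80·$350.00 + $148.18 = $28,148.18.
Total interest = total paid − principal = $28,148.18 − $21,800.00 = $6,348.18.

$6,348.18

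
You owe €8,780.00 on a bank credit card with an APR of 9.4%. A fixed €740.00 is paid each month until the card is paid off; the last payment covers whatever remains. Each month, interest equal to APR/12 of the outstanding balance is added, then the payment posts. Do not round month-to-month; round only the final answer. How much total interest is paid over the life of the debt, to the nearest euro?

€472

Monthly rate r = 9.4%/12 = 0.783333% = 0.00783333.
Payoff takes n = ⌈−ln(1 − rB₀/P)/ln(1+r)⌉ = ⌈12.502⌉ = 13 payments; the last is €371.97.
Total paid = 12·€740.00 + €371.97 = €9,251.97.
Total interest = total paid − principal = €9,251.97 − €8,780.00 = €471.97.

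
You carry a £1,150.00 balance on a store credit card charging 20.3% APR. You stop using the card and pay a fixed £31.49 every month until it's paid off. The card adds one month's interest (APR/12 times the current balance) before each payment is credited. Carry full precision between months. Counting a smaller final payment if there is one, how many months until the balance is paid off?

58 months

Monthly rate r = 20.3%/12 = 1.69167% = 0.0169167.
Recurrence: B ← B·(1+r) − £31.49.
Month 1: interest £19.45; balance after payment £1,137.96.
Month 2: interest £19.25; balance after payment £1,125.72.
Closed form: n = −ln(1 − rB₀/P)/ln(1+r) = −ln(0.38221)/ln(1.01692) ≈ 57.334, so the balance reaches zero during payment 58.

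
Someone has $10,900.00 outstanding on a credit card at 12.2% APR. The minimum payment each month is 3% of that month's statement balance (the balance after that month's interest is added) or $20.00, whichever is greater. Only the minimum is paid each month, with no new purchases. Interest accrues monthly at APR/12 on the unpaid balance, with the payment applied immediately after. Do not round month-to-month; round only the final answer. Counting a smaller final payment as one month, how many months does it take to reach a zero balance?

179 months

Monthly rate r = 12.2%/12 = 1.01667% = 0.0101667.
While 3% of the post-interest balance exceeds $20.00, each month B ← (B·(1+r))·(1 − 0.03), i.e. B shrinks by the factor (1+r)·0.97 = 0.97986.
This holds for months 1–138. Entering month 139 the balance is $657.91; 3% of the post-interest balance is now below $20.00, so the flat $20.00 minimum applies from here.
From month 139 a fixed $20.00 at rate r clears $657.91 in 41 more payments. Total: 138 + 41 = 179 months.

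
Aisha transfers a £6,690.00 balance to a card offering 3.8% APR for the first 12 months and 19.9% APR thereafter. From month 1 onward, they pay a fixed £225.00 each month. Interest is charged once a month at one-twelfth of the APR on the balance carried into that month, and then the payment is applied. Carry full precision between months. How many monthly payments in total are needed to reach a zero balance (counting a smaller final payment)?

Promo months 1–12 at r₀ = 3.8%/12 = 0.00316667; months 13+ at r₁ = 19.9%/12 = 0.0165833.
After month 12: iterate B ← B·(1+r₀) − £225.00 for 12 months → £4,201.17.
Then at r₁ with £225.00/mo: n₂ = −ln(1 − r₁·B/P)/ln(1+r₁) ≈ 22.53 → 23 more payments.

35 payments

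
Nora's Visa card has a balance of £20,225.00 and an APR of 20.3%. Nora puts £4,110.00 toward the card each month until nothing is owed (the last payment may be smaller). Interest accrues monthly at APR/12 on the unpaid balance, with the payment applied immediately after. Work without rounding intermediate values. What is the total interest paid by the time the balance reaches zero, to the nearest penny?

Monthly rate r = 20.3%/12 = 1.69167% = 0.0169167.
Payoff takes n = ⌈−ln(1 − rB₀/P)/ln(1+r)⌉ = ⌈5.181⌉ = 6 payments; the last is £749.90.
Total paid = 5·£4,110.00 + £749.90 = £21,299.90.
Total interest = total paid − principal = £21,299.90 − £20,225.00 = £1,074.90.

£1,074.90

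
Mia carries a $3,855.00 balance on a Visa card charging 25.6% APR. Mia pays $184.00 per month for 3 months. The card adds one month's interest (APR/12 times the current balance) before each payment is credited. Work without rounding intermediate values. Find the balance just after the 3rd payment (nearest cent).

Monthly rate r = 25.6%/12 = 2.13333% = 0.0213333.
Each month: B ← B·(1+r) − $184.00.
Month 1: interest $82.24; balance after payment $3,753.24.
Month 2: interest $80.07; balance after payment $3,649.31.
Month 3: interest $77.85; balance after payment $3,543.16.

$3,543.16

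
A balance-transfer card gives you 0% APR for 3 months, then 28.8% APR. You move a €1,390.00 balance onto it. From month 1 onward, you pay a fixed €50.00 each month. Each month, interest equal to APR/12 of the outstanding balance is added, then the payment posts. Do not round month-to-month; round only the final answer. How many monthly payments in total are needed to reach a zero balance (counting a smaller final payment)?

Promo months 1–3 at r₀ = 0%/12 = 0; months 4+ at r₁ = 28.8%/12 = 0.024.
After month 3 (no interest yet): B = €1,390.00 − 3·€50.00 = €1,240.00.
Then at r₁ with €50.00/mo: n₂ = −ln(1 − r₁·B/P)/ln(1+r₁) ≈ 38.13 → 39 more payments.

42 payments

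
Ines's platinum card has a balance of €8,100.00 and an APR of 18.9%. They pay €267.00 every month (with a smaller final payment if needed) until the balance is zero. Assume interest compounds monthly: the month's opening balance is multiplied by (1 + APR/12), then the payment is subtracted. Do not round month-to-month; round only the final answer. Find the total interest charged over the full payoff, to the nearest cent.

€3,001.35

Monthly rate r = 18.9%/12 = 1.575% = 0.01575.
Payoff takes n = ⌈−ln(1 − rB₀/P)/ln(1+r)⌉ = ⌈41.576⌉ = 42 payments; the last is €154.35.
Total paid = 41·€267.00 + €154.35 = €11,101.35.
Total interest = total paid − principal = €11,101.35 − €8,100.00 = €3,001.35.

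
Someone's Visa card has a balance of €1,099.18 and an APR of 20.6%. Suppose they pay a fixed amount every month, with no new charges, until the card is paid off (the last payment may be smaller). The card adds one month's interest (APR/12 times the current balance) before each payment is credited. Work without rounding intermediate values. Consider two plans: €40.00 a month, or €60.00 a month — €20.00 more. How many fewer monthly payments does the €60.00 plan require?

15 fewer payments

Monthly rate r = 20.6%/12 = 1.71667% = 0.0171667.
At €40.00/mo: n = ⌈−ln(1 − rB₀/P)/ln(1+r)⌉ = 38 payments (last €19.76); total interest = total paid − €1,099.18 = €400.58.
At €60.00/mo: 23 payments (last €11.10); total interest €231.92.
Payments saved = 38 − 23 = 15.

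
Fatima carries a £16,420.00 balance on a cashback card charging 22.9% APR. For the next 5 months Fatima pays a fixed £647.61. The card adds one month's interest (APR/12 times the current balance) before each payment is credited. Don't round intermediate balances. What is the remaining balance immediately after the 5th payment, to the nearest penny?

£14,683.67

Monthly rate r = 22.9%/12 = 1.90833% = 0.0190833.
Each month: B ← B·(1+r) − £647.61.
Month 1: interest £313.35; balance after payment £16,085.74.
Month 2: interest £306.97; balance after payment £15,745.10.
Month 3: interest £300.47; balance after payment £15,397.96.
Month 4: interest £293.84; balance after payment £15,044.19.
Month 5: interest £287.09; balance after payment £14,683.67.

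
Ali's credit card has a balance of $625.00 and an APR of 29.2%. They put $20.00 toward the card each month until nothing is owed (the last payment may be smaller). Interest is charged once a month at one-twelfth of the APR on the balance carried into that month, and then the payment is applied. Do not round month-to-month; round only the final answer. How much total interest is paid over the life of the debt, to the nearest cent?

Monthly rate r = 29.2%/12 = 2.43333% = 0.0243333.
Payoff takes n = ⌈−ln(1 − rB₀/P)/ln(1+r)⌉ = ⌈59.432⌉ = 60 payments; the last is $8.69.
Total paid = 59·$20.00 + $8.69 = $1,188.69.
Total interest = total paid − principal = $1,188.69 − $625.00 = $563.69.

$563.69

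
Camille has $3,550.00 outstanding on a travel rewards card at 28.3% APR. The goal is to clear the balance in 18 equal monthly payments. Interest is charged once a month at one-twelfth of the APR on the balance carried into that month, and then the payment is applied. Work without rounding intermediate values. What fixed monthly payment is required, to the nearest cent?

Monthly rate r = 28.3%/12 = 2.35833% = 0.0235833.
Level-payment amortization: P = B₀·r / (1 − (1+r)^(−n)) = 3550.00·0.0235833 / (1 − 1.02358^(−18)).
Denominator 1 − (1+r)^(−18) = 0.342671753.
P = 83.7208 / 0.342671753 ≈ 244.32.

$244.32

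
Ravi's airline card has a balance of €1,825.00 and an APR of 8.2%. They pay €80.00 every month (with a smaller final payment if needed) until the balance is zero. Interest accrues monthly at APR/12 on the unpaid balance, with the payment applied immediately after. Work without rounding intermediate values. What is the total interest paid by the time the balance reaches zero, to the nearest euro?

€166

Monthly rate r = 8.2%/12 = 0.683333% = 0.00683333.
Payoff takes n = ⌈−ln(1 − rB₀/P)/ln(1+r)⌉ = ⌈24.885⌉ = 25 payments; the last is €70.80.
Total paid = 24·€80.00 + €70.80 = €1,990.80.
Total interest = total paid − principal = €1,990.80 − €1,825.00 = €165.80.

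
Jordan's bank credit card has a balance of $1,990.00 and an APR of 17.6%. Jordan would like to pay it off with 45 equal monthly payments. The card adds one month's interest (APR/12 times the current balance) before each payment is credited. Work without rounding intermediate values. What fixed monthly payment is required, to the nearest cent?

Monthly rate r = 17.6%/12 = 1.46667% = 0.0146667.
Level-payment amortization: P = B₀·r / (1 − (1+r)^(−n)) = 1990.00·0.0146667 / (1 − 1.01467^(−45)).
Denominator 1 − (1+r)^(−45) = 0.480665352.
P = 29.1867 / 0.480665352 ≈ 60.72.

$60.72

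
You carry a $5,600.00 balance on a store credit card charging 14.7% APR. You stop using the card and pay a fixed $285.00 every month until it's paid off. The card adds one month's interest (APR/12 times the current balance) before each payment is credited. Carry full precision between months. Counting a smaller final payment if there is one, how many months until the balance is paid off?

Monthly rate r = 14.7%/12 = 1.225% = 0.01225.
Recurrence: B ← B·(1+r) − $285.00.
Month 1: interest $68.60; balance after payment $5,383.60.
Month 2: interest $65.95; balance after payment $5,164.55.
Closed form: n = −ln(1 − rB₀/P)/ln(1+r) = −ln(0.7593)/ln(1.01225) ≈ 22.616, so the balance reaches zero during payment 23.

23 payments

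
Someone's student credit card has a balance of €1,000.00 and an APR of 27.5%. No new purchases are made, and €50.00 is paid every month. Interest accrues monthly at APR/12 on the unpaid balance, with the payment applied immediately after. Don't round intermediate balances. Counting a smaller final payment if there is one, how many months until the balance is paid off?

Monthly rate r = 27.5%/12 = 2.29167% = 0.0229167.
Recurrence: B ← B·(1+r) − €50.00.
Month 1: interest €22.92; balance after payment €972.92.
Month 2: interest €22.30; balance after payment €945.21.
Closed form: n = −ln(1 − rB₀/P)/ln(1+r) = −ln(0.54167)/ln(1.02292) ≈ 27.059, so the balance reaches zero during payment 28.

28 payments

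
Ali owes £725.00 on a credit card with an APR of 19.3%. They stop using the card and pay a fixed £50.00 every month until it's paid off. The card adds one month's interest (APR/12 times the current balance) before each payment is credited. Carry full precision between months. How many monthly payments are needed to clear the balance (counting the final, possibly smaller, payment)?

Monthly rate r = 19.3%/12 = 1.60833% = 0.0160833.
Recurrence: B ← B·(1+r) − £50.00.
Month 1: interest £11.66; balance after payment £686.66.
Month 2: interest £11.04; balance after payment £647.70.
Closed form: n = −ln(1 − rB₀/P)/ln(1+r) = −ln(0.76679)/ln(1.01608) ≈ 16.643, so the balance reaches zero during payment 17.

17 months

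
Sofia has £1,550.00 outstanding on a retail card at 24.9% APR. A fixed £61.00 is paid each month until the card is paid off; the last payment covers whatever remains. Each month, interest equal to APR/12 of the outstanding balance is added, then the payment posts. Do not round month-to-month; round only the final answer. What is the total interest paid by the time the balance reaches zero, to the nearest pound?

£675

Monthly rate r = 24.9%/12 = 2.075% = 0.02075.
Payoff takes n = ⌈−ln(1 − rB₀/P)/ln(1+r)⌉ = ⌈36.479⌉ = 37 payments; the last is £29.39.
Total paid = 36·£61.00 + £29.39 = £2,225.39.
Total interest = total paid − principal = £2,225.39 − £1,550.00 = £675.39.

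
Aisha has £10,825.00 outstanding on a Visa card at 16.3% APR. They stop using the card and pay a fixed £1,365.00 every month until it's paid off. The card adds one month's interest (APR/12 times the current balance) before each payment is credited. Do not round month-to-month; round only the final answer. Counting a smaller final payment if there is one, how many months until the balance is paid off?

Monthly rate r = 16.3%/12 = 1.35833% = 0.0135833.
Recurrence: B ← B·(1+r) − £1,365.00.
Month 1: interest £147.04; balance after payment £9,607.04.
Month 2: interest £130.50; balance after payment £8,372.54.
Closed form: n = −ln(1 − rB₀/P)/ln(1+r) = −ln(0.89228)/ln(1.01358) ≈ 8.448, so the balance reaches zero during payment 9.

9 months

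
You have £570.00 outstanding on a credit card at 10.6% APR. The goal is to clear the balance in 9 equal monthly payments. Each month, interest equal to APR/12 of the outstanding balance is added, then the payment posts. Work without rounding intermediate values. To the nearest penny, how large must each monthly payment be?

Monthly rate r = 10.6%/12 = 0.883333% = 0.00883333.
Level-payment amortization: P = B₀·r / (1 − (1+r)^(−n)) = 570.00·0.00883333 / (1 − 1.00883^(−9)).
Denominator 1 − (1+r)^(−9) = 0.0760995296.
P = 5.035 / 0.0760995296 ≈ 66.16.

£66.16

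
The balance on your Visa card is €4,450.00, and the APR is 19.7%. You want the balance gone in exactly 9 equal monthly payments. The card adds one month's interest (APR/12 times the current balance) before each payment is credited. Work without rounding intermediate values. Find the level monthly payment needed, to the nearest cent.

Monthly rate r = 19.7%/12 = 1.64167% = 0.0164167.
Level-payment amortization: P = B₀·r / (1 − (1+r)^(−n)) = 4450.00·0.0164167 / (1 − 1.01642^(−9)).
Denominator 1 − (1+r)^(−9) = 0.136317738.
P = 73.0542 / 0.136317738 ≈ 535.91.

€535.91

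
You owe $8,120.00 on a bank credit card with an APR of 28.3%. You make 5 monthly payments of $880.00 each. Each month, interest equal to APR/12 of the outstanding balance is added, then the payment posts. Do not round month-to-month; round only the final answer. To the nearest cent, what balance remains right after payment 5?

$4,511.24

Monthly rate r = 28.3%/12 = 2.35833% = 0.0235833.
Each month: B ← B·(1+r) − $880.00.
Month 1: interest $191.50; balance after payment $7,431.50.
Month 2: interest $175.26; balance after payment $6,726.76.
Month 3: interest $158.64; balance after payment $6,005.40.
Month 4: interest $141.63; balance after payment $5,267.02.
Month 5: interest $124.21; balance after payment $4,511.24.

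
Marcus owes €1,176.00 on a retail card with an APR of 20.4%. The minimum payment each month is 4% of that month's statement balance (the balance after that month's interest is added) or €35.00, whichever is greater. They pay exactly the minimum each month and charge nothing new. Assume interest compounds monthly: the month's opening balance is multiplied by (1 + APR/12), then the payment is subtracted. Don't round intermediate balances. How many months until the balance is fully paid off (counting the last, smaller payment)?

46 months

Monthly rate r = 20.4%/12 = 1.7% = 0.017.
While 4% of the post-interest balance exceeds €35.00, each month B ← (B·(1+r))·(1 − 0.04), i.e. B shrinks by the factor (1+r)·0.96 = 0.97632.
This holds for months 1–14. Entering month 15 the balance is €840.81; 4% of the post-interest balance is now below €35.00, so the flat €35.00 minimum applies from here.
From month 15 a fixed €35.00 at rate r clears €840.81 in 32 more payments. Total: 14 + 32 = 46 months.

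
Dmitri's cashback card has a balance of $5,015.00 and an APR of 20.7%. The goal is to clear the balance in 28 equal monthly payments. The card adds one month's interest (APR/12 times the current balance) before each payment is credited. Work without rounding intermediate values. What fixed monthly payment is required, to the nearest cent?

$227.34

Monthly rate r = 20.7%/12 = 1.725% = 0.01725.
Level-payment amortization: P = B₀·r / (1 − (1+r)^(−n)) = 5015.00·0.01725 / (1 − 1.01725^(−28)).
Denominator 1 − (1+r)^(−28) = 0.380524063.
P = 86.5087 / 0.380524063 ≈ 227.34.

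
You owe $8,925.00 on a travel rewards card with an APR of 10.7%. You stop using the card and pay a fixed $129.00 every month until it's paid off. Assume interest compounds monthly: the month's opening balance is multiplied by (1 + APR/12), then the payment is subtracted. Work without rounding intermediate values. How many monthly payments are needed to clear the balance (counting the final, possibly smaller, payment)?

Monthly rate r = 10.7%/12 = 0.891667% = 0.00891667.
Recurrence: B ← B·(1+r) − $129.00.
Month 1: interest $79.58; balance after payment $8,875.58.
Month 2: interest $79.14; balance after payment $8,825.72.
Closed form: n = −ln(1 − rB₀/P)/ln(1+r) = −ln(0.38309)/ln(1.00892) ≈ 108.085, so the balance reaches zero during payment 109.

109 payments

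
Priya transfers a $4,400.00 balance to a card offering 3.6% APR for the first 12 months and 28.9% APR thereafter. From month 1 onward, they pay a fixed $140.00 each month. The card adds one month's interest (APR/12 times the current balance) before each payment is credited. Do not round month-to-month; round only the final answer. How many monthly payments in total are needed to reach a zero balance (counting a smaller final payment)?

Promo months 1–12 at r₀ = 3.6%/12 = 0.003; months 13+ at r₁ = 28.9%/12 = 0.0240833.
After month 12: iterate B ← B·(1+r₀) − $140.00 for 12 months → $2,853.04.
Then at r₁ with $140.00/mo: n₂ = −ln(1 − r₁·B/P)/ln(1+r₁) ≈ 28.36 → 29 more payments.

41 months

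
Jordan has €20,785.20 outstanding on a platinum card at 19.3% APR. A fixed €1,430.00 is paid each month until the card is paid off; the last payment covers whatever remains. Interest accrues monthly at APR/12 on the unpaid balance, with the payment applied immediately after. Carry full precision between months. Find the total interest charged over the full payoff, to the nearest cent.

€3,082.30

Monthly rate r = 19.3%/12 = 1.60833% = 0.0160833.
Payoff takes n = ⌈−ln(1 − rB₀/P)/ln(1+r)⌉ = ⌈16.689⌉ = 17 payments; the last is €987.50.
Total paid = 16·€1,430.00 + €987.50 = €23,867.50.
Total interest = total paid − principal = €23,867.50 − €20,785.20 = €3,082.30.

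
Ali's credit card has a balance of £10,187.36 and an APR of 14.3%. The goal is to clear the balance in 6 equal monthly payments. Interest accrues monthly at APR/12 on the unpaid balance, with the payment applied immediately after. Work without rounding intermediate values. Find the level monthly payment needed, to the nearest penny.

Monthly rate r = 14.3%/12 = 1.19167% = 0.0119167.
Level-payment amortization: P = B₀·r / (1 − (1+r)^(−n)) = 10187.36·0.0119167 / (1 − 1.01192^(−6)).
Denominator 1 − (1+r)^(−6) = 0.0686101385.
P = 121.399 / 0.0686101385 ≈ 1769.41.

£1,769.41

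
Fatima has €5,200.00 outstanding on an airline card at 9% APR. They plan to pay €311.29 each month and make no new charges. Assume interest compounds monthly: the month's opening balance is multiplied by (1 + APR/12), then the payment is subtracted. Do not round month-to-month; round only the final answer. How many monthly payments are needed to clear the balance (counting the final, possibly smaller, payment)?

18 months

Monthly rate r = 9%/12 = 0.75% = 0.0075.
Recurrence: B ← B·(1+r) − €311.29.
Month 1: interest €39.00; balance after payment €4,927.71.
Month 2: interest €36.96; balance after payment €4,653.38.
Closed form: n = −ln(1 − rB₀/P)/ln(1+r) = −ln(0.87471)/ln(1.0075) ≈ 17.914, so the balance reaches zero during payment 18.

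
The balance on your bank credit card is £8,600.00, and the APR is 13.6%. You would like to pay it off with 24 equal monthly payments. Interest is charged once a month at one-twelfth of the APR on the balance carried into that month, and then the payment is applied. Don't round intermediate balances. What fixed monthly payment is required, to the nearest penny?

£411.29

Monthly rate r = 13.6%/12 = 1.13333% = 0.0113333.
Level-payment amortization: P = B₀·r / (1 − (1+r)^(−n)) = 8600.00·0.0113333 / (1 − 1.01133^(−24)).
Denominator 1 − (1+r)^(−24) = 0.236979373.
P = 97.4667 / 0.236979373 ≈ 411.29.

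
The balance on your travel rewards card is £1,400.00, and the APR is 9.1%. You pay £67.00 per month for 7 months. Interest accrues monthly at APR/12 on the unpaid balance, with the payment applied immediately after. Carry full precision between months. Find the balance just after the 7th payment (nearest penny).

£996.22

Monthly rate r = 9.1%/12 = 0.758333% = 0.00758333.
Each month: B ← B·(1+r) − £67.00.
Month 1: interest £10.62; balance after payment £1,343.62.
Month 2: interest £10.19; balance after payment £1,286.81.
Month 3: interest £9.76; balance after payment £1,229.56.
Month 4: interest £9.32; balance after payment £1,171.89.
Month 5: interest £8.89; balance after payment £1,113.78.
Month 6: interest £8.45; balance after payment £1,055.22.
Month 7: interest £8.00; balance after payment £996.22.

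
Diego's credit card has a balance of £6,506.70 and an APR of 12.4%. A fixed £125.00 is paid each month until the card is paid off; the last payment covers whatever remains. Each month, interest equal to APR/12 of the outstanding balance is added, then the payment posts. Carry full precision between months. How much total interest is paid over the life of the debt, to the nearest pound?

£2,880

Monthly rate r = 12.4%/12 = 1.03333% = 0.0103333.
Payoff takes n = ⌈−ln(1 − rB₀/P)/ln(1+r)⌉ = ⌈75.090⌉ = 76 payments; the last is £11.28.
Total paid = 75·£125.00 + £11.28 = £9,386.28.
Total interest = total paid − principal = £9,386.28 − £6,506.70 = £2,879.58.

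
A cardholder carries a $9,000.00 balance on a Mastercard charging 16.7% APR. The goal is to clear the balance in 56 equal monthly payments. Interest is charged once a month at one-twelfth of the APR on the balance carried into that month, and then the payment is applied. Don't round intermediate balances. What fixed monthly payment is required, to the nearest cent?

Monthly rate r = 16.7%/12 = 1.39167% = 0.0139167.
Level-payment amortization: P = B₀·r / (1 − (1+r)^(−n)) = 9000.00·0.0139167 / (1 − 1.01392^(−56)).
Denominator 1 − (1+r)^(−56) = 0.53881696.
P = 125.25 / 0.53881696 ≈ 232.45.

$232.45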